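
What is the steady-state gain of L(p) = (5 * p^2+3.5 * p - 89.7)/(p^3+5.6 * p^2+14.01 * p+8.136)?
DC gain = L(0) = num(0)/den(0) = -89.7/8.136 = -11.03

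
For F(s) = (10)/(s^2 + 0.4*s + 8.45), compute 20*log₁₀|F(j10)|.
Substitute s = j*10: F(j10) = -0.109022 - 0.00476338j.
|F(j10)| = sqrt(Re² + Im²) = 0.1091.
20*log₁₀(0.1091) = -19.24 dB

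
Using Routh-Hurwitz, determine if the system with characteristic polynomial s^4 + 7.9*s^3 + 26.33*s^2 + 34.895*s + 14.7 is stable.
Routh array:
s^4: [1, 26.33, 14.7]; s^3: [7.9, 34.895]; s^2: [21.9129, 14.7]; s^1: [29.5954]; s^0: [14.7]
First column: [1, 7.9, 21.9129, 29.5954, 14.7]. Sign changes = 0.
Yes, stable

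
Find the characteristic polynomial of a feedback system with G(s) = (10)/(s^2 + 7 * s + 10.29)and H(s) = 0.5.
Characteristic poly = G_den * H_den + G_num * H_num = (s^2 + 7*s + 10.29) + (5) = s^2 + 7*s + 15.29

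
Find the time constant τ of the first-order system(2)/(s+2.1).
First-order system: τ = -1/pole. Pole = -2.1. τ = -1/(-2.1) = 0.4762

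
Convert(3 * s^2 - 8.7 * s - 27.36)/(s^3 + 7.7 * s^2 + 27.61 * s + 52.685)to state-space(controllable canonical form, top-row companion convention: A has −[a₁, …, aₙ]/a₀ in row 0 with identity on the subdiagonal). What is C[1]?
Reachable canonical form: C = numerator coefficients (right-aligned, zero-padded to length n).
num = 3*s^2 - 8.7*s - 27.36, C = [[3, -8.7, -27.36]].
C[1] = -8.7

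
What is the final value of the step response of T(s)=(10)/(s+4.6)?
FVT: lim_{t→∞} y(t) = lim_{s→0} s*Y(s) where Y(s) = T(s)/s.
= lim_{s→0} T(s) = T(0) = num(0)/den(0) = 10/4.6 = 2.174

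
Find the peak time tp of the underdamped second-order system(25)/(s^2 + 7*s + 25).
Standard form: ωn²/(s²+2ζωn·s+ωn²) → ωn = 5, ζ = 0.7.
ωd = ωn·√(1-ζ²) = 5·√(1-0.7²) = 3.571.
tp = π/ωd = π/3.571 = 0.8798 s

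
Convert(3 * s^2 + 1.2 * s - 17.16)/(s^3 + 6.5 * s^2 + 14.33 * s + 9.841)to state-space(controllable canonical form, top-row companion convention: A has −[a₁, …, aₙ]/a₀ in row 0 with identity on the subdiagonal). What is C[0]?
Reachable canonical form: C = numerator coefficients (right-aligned, zero-padded to length n).
num = 3*s^2 + 1.2*s - 17.16, C = [[3, 1.2, -17.16]].
C[0] = 3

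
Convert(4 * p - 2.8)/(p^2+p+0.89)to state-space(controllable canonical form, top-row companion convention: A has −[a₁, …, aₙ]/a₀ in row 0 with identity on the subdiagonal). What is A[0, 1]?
Reachable canonical form for den = p^2 + p + 0.89: top row of A = -[a₁,a₂,...,aₙ]/a₀, ones on the subdiagonal, zeros elsewhere.
A = [[-1, -0.89], [1, 0]].
A[0,1] = -0.89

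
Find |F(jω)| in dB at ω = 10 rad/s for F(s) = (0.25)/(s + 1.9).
Substitute s = j*10: F(j10) = 0.0045845 - 0.0241289j.
|F(j10)| = sqrt(Re² + Im²) = 0.02456.
20*log₁₀(0.02456) = -32.20 dB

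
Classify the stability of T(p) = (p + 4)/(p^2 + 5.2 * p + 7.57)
Denominator: p^2 + 5.2*p + 7.57. Poles: -2.6 + 0.9j, -2.6 - 0.9j. Stable (all poles in LHP)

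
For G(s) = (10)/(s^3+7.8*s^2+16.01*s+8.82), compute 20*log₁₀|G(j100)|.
Substitute s = j*100: G(j100) = -7.7767e-07 + 9.95529e-06j.
|G(j100)| = sqrt(Re² + Im²) = 9.986e-06.
20*log₁₀(9.986e-06) = -100.01 dB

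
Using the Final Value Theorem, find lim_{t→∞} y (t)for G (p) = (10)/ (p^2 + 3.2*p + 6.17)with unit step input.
FVT: lim_{t→∞} y(t) = lim_{p→0} p*Y(p) where Y(p) = G(p)/p.
= lim_{p→0} G(p) = G(0) = num(0)/den(0) = 10/6.17 = 1.621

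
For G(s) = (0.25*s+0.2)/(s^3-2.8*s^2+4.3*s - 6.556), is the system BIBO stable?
Denominator: s^3 - 2.8*s^2 + 4.3*s - 6.556 = (s - 2.2)(s^2 - 0.6*s + 2.98). Poles: 0.3 + 1.7j, 0.3 - 1.7j, 2.2. All Re(p)<0: No (unstable)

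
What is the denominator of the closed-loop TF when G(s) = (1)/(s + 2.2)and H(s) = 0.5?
Characteristic poly = G_den * H_den + G_num * H_num = (s + 2.2) + (0.5) = s + 2.7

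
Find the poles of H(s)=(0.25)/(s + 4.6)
Set denominator = 0: s + 4.6 = 0 → Poles: -4.6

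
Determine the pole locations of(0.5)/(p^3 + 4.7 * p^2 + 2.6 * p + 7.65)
Set denominator = 0: p^3 + 4.7*p^2 + 2.6*p + 7.65 = (p + 4.5)(p^2 + 0.2*p + 1.7) = 0 → Poles: -0.1 + 1.3j, -0.1 - 1.3j, -4.5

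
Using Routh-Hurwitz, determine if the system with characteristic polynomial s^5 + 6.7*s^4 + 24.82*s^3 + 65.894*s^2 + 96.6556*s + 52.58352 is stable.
Routh array:
s^5: [1, 24.82, 96.6556]; s^4: [6.7, 65.894, 52.58352]; s^3: [14.9851, 88.8073]; s^2: [26.1872, 52.58352]; s^1: [58.7175]; s^0: [52.58352]
First column: [1, 6.7, 14.9851, 26.1872, 58.7175, 52.58352]. Sign changes = 0.
Yes, stable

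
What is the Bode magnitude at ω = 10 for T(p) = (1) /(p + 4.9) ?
Substitute p = j*10: T(j10) = 0.0395129 - 0.0806387j.
|T(j10)| = sqrt(Re² + Im²) = 0.0898.
20*log₁₀(0.0898) = -20.93 dB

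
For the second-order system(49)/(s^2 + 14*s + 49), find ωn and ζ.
Standard form: ωn²/(s²+2ζωn·s+ωn²).
const=49=ωn² → ωn=7, s coeff=14=2ζωn → ζ=1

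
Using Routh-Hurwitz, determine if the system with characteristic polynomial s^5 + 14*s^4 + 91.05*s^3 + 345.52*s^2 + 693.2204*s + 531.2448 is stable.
Routh array:
s^5: [1, 91.05, 693.2204]; s^4: [14, 345.52, 531.2448]; s^3: [66.37, 655.274]; s^2: [207.297, 531.2448]; s^1: [485.187]; s^0: [531.2448]
First column: [1, 14, 66.37, 207.297, 485.187, 531.2448]. Sign changes = 0.
Yes, stable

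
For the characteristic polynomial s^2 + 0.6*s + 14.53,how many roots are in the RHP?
Poles: -0.3 + 3.8j, -0.3 - 3.8j. RHP poles (Re>0): 0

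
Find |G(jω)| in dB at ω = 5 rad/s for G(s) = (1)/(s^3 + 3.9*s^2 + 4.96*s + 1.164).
Substitute s = j*5: G(j5) = -0.00498616 + 0.00518616j.
|G(j5)| = sqrt(Re² + Im²) = 0.007194.
20*log₁₀(0.007194) = -42.86 dB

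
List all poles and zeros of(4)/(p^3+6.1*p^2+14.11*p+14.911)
Set denominator = 0: p^3 + 6.1*p^2 + 14.11*p + 14.911 = (p + 3.1)(p^2 + 3*p + 4.81) = 0 → Poles: -1.5 + 1.6j, -1.5 - 1.6j, -3.1
Numerator is a nonzero constant (4) → Zeros: none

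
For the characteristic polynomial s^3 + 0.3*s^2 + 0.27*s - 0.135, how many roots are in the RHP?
s^3 + 0.3*s^2 + 0.27*s - 0.135 = (s - 0.3)(s^2 + 0.6*s + 0.45). Poles: -0.3 + 0.6j, -0.3 - 0.6j, 0.3. RHP poles (Re>0): 1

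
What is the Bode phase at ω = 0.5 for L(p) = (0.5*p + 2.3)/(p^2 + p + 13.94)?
Substitute p = j*0.5: L(j0.5) = 0.168448 + 0.0121093j.
∠L(j0.5) = atan2(Im, Re) = atan2(0.0121093, 0.168448) = 4.11°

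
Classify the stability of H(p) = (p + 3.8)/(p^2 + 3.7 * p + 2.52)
Denominator: p^2 + 3.7*p + 2.52 = (p + 0.9)(p + 2.8). Poles: -0.9, -2.8. Stable (all poles in LHP)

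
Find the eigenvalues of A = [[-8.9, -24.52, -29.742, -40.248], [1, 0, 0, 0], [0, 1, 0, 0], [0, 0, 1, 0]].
Eigenvalues solve det(λI - A) = 0.
Characteristic polynomial: λ^4 + 8.9*λ^3 + 24.52*λ^2 + 29.742*λ + 40.248 = 0.
Factor: (λ + 4.3)(λ + 4)(λ^2 + 0.6*λ + 2.34) = 0.
Roots: -0.3 + 1.5j, -0.3 - 1.5j, -4, -4.3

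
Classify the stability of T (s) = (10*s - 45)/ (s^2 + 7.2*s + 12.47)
Denominator: s^2 + 7.2*s + 12.47 = (s + 4.3)(s + 2.9). Poles: -2.9, -4.3. Stable (all poles in LHP)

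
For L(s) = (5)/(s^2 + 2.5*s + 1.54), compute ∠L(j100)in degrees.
Substitute s = j*100: L(j100) = -0.000499765 - 1.2496e-05j.
∠L(j100) = atan2(Im, Re) = atan2(-1.2496e-05, -0.000499765) = -178.57°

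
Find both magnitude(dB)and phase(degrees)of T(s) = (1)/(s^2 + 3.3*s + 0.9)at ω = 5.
Substitute s = j*5: T(j5) = -0.0282512 - 0.0193421j.
|T| = 20*log₁₀(sqrt(Re²+Im²)) = -29.31 dB.
∠T = atan2(Im, Re) = -145.60°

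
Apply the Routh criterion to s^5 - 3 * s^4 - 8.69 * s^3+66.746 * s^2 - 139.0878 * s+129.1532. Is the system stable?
Routh array:
s^5: [1, -8.69, -139.0878]; s^4: [-3, 66.746, 129.1532]; s^3: [13.5587, -96.0367]; s^2: [45.4968, 129.1532]; s^1: [-134.526]; s^0: [129.1532]
First column: [1, -3, 13.5587, 45.4968, -134.526, 129.1532]. Sign changes = 4.
No, unstable (4 RHP root(s))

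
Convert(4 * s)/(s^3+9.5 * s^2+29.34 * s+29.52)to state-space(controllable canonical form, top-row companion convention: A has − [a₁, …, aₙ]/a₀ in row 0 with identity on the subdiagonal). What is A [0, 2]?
Reachable canonical form for den = s^3 + 9.5*s^2 + 29.34*s + 29.52: top row of A = -[a₁,a₂,...,aₙ]/a₀, ones on the subdiagonal, zeros elsewhere.
A = [[-9.5, -29.34, -29.52], [1, 0, 0], [0, 1, 0]].
A[0,2] = -29.52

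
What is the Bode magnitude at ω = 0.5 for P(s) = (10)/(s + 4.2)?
Substitute s = j*0.5: P(j0.5) = 2.34768 - 0.279486j.
|P(j0.5)| = sqrt(Re² + Im²) = 2.364.
20*log₁₀(2.364) = 7.47 dB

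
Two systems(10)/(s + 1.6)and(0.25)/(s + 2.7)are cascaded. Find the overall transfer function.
Series: H = H₁ · H₂ = (n₁·n₂)/(d₁·d₂).
Num: n₁·n₂ = 2.5. Den: d₁·d₂ = s^2 + 4.3*s + 4.32.
H(s) = (2.5)/(s^2 + 4.3*s + 4.32)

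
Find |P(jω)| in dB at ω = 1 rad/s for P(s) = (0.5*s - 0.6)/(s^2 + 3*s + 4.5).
Substitute s = j*1: P(j1) = -0.0282353 + 0.167059j.
|P(j1)| = sqrt(Re² + Im²) = 0.1694.
20*log₁₀(0.1694) = -15.42 dB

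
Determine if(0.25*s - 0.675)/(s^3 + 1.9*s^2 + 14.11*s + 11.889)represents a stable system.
Denominator: s^3 + 1.9*s^2 + 14.11*s + 11.889 = (s + 0.9)(s^2 + s + 13.21). Poles: -0.5 + 3.6j, -0.5 - 3.6j, -0.9. All Re(p)<0: Yes (stable)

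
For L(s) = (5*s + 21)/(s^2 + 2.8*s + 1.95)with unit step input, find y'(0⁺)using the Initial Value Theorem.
IVT: y'(0⁺) = lim_{s→∞} s²·Y(s) = lim_{s→∞} s·L(s).
deg(num) = 1, deg(den) = 2, relative degree = 1, so s·L(s) → (leading num)/(leading den) = 5/1 = 5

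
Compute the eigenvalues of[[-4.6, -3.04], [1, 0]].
Eigenvalues solve det(λI - A) = 0.
Characteristic polynomial: λ^2 + 4.6*λ + 3.04 = 0.
Factor: (λ + 3.8)(λ + 0.8) = 0.
Roots: -0.8, -3.8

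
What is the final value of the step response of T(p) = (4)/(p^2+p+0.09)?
FVT: lim_{t→∞} y(t) = lim_{p→0} p*Y(p) where Y(p) = T(p)/p.
= lim_{p→0} T(p) = T(0) = num(0)/den(0) = 4/0.09 = 44.44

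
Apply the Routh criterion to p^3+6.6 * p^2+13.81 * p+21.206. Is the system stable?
Routh array:
p^3: [1, 13.81]; p^2: [6.6, 21.206]; p^1: [10.597]; p^0: [21.206]
First column: [1, 6.6, 10.597, 21.206]. Sign changes = 0.
Yes, stable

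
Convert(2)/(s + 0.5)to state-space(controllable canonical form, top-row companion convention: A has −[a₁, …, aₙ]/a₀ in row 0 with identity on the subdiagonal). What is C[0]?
Reachable canonical form: C = numerator coefficients (right-aligned, zero-padded to length n).
num = 2, C = [[2]].
C[0] = 2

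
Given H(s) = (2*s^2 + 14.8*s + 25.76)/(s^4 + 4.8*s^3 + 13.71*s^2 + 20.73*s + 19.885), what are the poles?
Set denominator = 0: s^4 + 4.8*s^3 + 13.71*s^2 + 20.73*s + 19.885 = (s^2 + 1.4*s + 4.1)(s^2 + 3.4*s + 4.85) = 0 → Poles: -0.7 + 1.9j, -0.7 - 1.9j, -1.7 + 1.4j, -1.7 - 1.4j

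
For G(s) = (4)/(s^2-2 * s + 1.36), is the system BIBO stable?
Denominator: s^2 - 2*s + 1.36. Poles: 1 + 0.6j, 1 - 0.6j. All Re(p)<0: No (unstable)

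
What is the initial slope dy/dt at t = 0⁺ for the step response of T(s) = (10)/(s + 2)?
IVT: y'(0⁺) = lim_{s→∞} s²·Y(s) = lim_{s→∞} s·T(s).
deg(num) = 0, deg(den) = 1, relative degree = 1, so s·T(s) → (leading num)/(leading den) = 10/1 = 10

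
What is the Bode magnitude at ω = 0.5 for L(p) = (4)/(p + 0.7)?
Substitute p = j*0.5: L(j0.5) = 3.78378 - 2.7027j.
|L(j0.5)| = sqrt(Re² + Im²) = 4.65.
20*log₁₀(4.65) = 13.35 dB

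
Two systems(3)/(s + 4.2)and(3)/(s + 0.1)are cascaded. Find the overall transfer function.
Series: H = H₁ · H₂ = (n₁·n₂)/(d₁·d₂).
Num: n₁·n₂ = 9. Den: d₁·d₂ = s^2 + 4.3*s + 0.42.
H(s) = (9)/(s^2 + 4.3*s + 0.42)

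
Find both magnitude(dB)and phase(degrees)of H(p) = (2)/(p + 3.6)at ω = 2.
Substitute p = j*2: H(j2) = 0.424528 - 0.235849j.
|H| = 20*log₁₀(sqrt(Re²+Im²)) = -6.27 dB.
∠H = atan2(Im, Re) = -29.05°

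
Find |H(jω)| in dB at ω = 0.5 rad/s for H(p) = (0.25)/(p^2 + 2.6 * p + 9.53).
Substitute p = j*0.5: H(j0.5) = 0.0264212 - 0.00370124j.
|H(j0.5)| = sqrt(Re² + Im²) = 0.02668.
20*log₁₀(0.02668) = -31.48 dB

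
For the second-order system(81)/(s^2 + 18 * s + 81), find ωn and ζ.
Standard form: ωn²/(s²+2ζωn·s+ωn²).
const=81=ωn² → ωn=9, s coeff=18=2ζωn → ζ=1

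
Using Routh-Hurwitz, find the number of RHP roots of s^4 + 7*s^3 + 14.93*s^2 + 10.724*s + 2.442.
Routh array:
s^4: [1, 14.93, 2.442]; s^3: [7, 10.724]; s^2: [13.398, 2.442]; s^1: [9.44814]; s^0: [2.442]
First column: [1, 7, 13.398, 9.44814, 2.442]. Sign changes = RHP roots = 0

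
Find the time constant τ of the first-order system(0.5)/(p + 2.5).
First-order system: τ = -1/pole. Pole = -2.5. τ = -1/(-2.5) = 0.4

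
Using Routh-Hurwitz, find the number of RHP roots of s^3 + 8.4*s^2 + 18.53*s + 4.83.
Routh array:
s^3: [1, 18.53]; s^2: [8.4, 4.83]; s^1: [17.955]; s^0: [4.83]
First column: [1, 8.4, 17.955, 4.83]. Sign changes = RHP roots = 0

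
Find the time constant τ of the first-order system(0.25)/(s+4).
First-order system: τ = -1/pole. Pole = -4. τ = -1/(-4) = 0.25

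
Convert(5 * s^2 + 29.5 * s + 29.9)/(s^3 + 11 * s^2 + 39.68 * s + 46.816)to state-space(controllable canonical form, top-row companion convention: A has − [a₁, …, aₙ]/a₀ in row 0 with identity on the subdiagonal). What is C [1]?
Reachable canonical form: C = numerator coefficients (right-aligned, zero-padded to length n).
num = 5*s^2 + 29.5*s + 29.9, C = [[5, 29.5, 29.9]].
C[1] = 29.5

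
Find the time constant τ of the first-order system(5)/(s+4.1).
First-order system: τ = -1/pole. Pole = -4.1. τ = -1/(-4.1) = 0.2439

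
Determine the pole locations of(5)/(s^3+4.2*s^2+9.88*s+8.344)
Set denominator = 0: s^3 + 4.2*s^2 + 9.88*s + 8.344 = (s + 1.4)(s^2 + 2.8*s + 5.96) = 0 → Poles: -1.4, -1.4 + 2j, -1.4 - 2j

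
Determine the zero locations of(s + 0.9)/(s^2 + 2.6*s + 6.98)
Set numerator = 0: s + 0.9 = 0 → Zeros: -0.9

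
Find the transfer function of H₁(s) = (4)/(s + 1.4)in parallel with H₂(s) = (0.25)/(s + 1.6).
Parallel: H = H₁ + H₂ = (n₁·d₂ + n₂·d₁)/(d₁·d₂).
n₁·d₂ = 4*s + 6.4. n₂·d₁ = 0.25*s + 0.35. Sum = 4.25*s + 6.75. d₁·d₂ = s^2 + 3*s + 2.24.
H(s) = (4.25*s + 6.75)/(s^2 + 3*s + 2.24)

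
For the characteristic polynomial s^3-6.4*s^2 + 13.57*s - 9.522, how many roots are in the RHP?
s^3 - 6.4*s^2 + 13.57*s - 9.522 = (s - 2.3)(s - 2.3)(s - 1.8). Poles: 1.8, 2.3, 2.3. RHP poles (Re>0): 3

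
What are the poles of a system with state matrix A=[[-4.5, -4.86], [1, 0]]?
Eigenvalues solve det(λI - A) = 0.
Characteristic polynomial: λ^2 + 4.5*λ + 4.86 = 0.
Factor: (λ + 2.7)(λ + 1.8) = 0.
Roots: -1.8, -2.7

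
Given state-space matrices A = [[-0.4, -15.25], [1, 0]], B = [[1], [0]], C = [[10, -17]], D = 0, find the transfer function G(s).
G(s) = C(sI - A)⁻¹B + D.
Characteristic polynomial det(sI - A) = s^2 + 0.4*s + 15.25.
Numerator from C·adj(sI-A)·B + D·det(sI-A) = 10*s - 17.
G(s) = (10*s - 17)/(s^2 + 0.4*s + 15.25)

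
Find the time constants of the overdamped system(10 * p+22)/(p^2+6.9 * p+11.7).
Overdamped: real poles at -3, -3.9. τ = -1/pole → τ₁ = 0.3333, τ₂ = 0.2564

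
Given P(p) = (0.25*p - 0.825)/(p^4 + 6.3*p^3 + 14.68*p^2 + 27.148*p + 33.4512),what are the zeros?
Set numerator = 0: 0.25*p - 0.825 = 0 → Zeros: 3.3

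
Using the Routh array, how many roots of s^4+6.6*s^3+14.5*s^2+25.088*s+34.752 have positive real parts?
Routh array:
s^4: [1, 14.5, 34.752]; s^3: [6.6, 25.088]; s^2: [10.6988, 34.752]; s^1: [3.64976]; s^0: [34.752]
First column: [1, 6.6, 10.6988, 3.64976, 34.752]. Sign changes = RHP roots = 0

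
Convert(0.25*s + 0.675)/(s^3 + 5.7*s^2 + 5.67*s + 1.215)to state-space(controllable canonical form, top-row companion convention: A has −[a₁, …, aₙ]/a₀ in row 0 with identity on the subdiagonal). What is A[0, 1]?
Reachable canonical form for den = s^3 + 5.7*s^2 + 5.67*s + 1.215: top row of A = -[a₁,a₂,...,aₙ]/a₀, ones on the subdiagonal, zeros elsewhere.
A = [[-5.7, -5.67, -1.215], [1, 0, 0], [0, 1, 0]].
A[0,1] = -5.67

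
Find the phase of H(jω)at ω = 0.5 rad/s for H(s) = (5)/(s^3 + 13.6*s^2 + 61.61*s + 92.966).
Substitute s = j*0.5: H(j0.5) = 0.0499625 - 0.0171142j.
∠H(j0.5) = atan2(Im, Re) = atan2(-0.0171142, 0.0499625) = -18.91°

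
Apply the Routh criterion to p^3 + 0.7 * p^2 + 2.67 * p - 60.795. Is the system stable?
Routh array:
p^3: [1, 2.67]; p^2: [0.7, -60.795]; p^1: [89.52]; p^0: [-60.795]
First column: [1, 0.7, 89.52, -60.795]. Sign changes = 1.
No, unstable (1 RHP root(s))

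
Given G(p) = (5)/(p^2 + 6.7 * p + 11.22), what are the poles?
Set denominator = 0: p^2 + 6.7*p + 11.22 = (p + 3.3)(p + 3.4) = 0 → Poles: -3.3, -3.4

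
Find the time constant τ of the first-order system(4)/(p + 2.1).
First-order system: τ = -1/pole. Pole = -2.1. τ = -1/(-2.1) = 0.4762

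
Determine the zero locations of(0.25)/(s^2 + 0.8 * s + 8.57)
Numerator is a nonzero constant (0.25) → Zeros: none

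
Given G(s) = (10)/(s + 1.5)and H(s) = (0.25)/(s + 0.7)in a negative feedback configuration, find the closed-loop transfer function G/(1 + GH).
Closed-loop T = G/(1+GH).
Numerator: G_num * H_den = 10*s + 7.
Denominator: G_den * H_den + G_num * H_num = (s^2 + 2.2*s + 1.05) + (2.5) = s^2 + 2.2*s + 3.55.
T(s) = (10*s + 7)/(s^2 + 2.2*s + 3.55)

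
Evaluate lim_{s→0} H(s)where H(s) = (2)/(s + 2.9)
DC gain = H(0) = num(0)/den(0) = 2/2.9 = 0.6897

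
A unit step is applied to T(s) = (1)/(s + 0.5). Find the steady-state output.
FVT: lim_{t→∞} y(t) = lim_{s→0} s*Y(s) where Y(s) = T(s)/s.
= lim_{s→0} T(s) = T(0) = num(0)/den(0) = 1/0.5 = 2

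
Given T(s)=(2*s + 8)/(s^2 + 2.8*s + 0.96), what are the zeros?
Set numerator = 0: 2*s + 8 = 0 → Zeros: -4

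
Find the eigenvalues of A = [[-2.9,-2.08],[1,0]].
Eigenvalues solve det(λI - A) = 0.
Characteristic polynomial: λ^2 + 2.9*λ + 2.08 = 0.
Factor: (λ + 1.6)(λ + 1.3) = 0.
Roots: -1.3, -1.6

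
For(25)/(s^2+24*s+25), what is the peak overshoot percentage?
Standard form: ωn²/(s²+2ζωn·s+ωn²) → ωn = 5, ζ = 2.4.
ζ ≥ 1, so the response is non-oscillatory: peak overshoot = 0%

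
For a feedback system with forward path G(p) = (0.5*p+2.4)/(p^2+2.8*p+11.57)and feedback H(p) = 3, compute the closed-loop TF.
Closed-loop T = G/(1+GH).
Numerator: G_num * H_den = 0.5*p + 2.4.
Denominator: G_den * H_den + G_num * H_num = (p^2 + 2.8*p + 11.57) + (1.5*p + 7.2) = p^2 + 4.3*p + 18.77.
T(p) = (0.5*p + 2.4)/(p^2 + 4.3*p + 18.77)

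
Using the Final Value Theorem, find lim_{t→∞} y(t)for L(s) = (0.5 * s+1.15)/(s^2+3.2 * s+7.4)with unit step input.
FVT: lim_{t→∞} y(t) = lim_{s→0} s*Y(s) where Y(s) = L(s)/s.
= lim_{s→0} L(s) = L(0) = num(0)/den(0) = 1.15/7.4 = 0.1554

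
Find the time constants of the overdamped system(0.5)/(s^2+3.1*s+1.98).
Overdamped: real poles at -0.9, -2.2. τ = -1/pole → τ₁ = 1.111, τ₂ = 0.4545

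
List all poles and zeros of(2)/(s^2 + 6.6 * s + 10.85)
Set denominator = 0: s^2 + 6.6*s + 10.85 = (s + 3.5)(s + 3.1) = 0 → Poles: -3.1, -3.5
Numerator is a nonzero constant (2) → Zeros: none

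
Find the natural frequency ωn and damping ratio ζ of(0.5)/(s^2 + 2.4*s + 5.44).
Underdamped: complex pole -1.2 + 2j. ωn = |pole| = 2.332, ζ = -Re(pole)/ωn = 0.5145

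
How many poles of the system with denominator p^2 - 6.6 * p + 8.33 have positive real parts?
p^2 - 6.6*p + 8.33 = (p - 1.7)(p - 4.9). Poles: 1.7, 4.9. RHP poles (Re>0): 2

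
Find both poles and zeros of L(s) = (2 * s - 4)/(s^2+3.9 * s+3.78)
Set denominator = 0: s^2 + 3.9*s + 3.78 = (s + 2.1)(s + 1.8) = 0 → Poles: -1.8, -2.1
Set numerator = 0: 2*s - 4 = 0 → Zeros: 2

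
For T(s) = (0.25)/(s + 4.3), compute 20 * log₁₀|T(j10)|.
Substitute s = j*10: T(j10) = 0.0090725 - 0.0210988j.
|T(j10)| = sqrt(Re² + Im²) = 0.02297.
20*log₁₀(0.02297) = -32.78 dB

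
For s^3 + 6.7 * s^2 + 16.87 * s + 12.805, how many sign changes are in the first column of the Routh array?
Routh array:
s^3: [1, 16.87]; s^2: [6.7, 12.805]; s^1: [14.9588]; s^0: [12.805]
First column: [1, 6.7, 14.9588, 12.805]. Sign changes = 0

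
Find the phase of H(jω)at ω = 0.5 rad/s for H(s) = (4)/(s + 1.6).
Substitute s = j*0.5: H(j0.5) = 2.27758 - 0.711744j.
∠H(j0.5) = atan2(Im, Re) = atan2(-0.711744, 2.27758) = -17.35°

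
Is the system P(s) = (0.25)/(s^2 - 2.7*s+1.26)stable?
Denominator: s^2 - 2.7*s + 1.26 = (s - 2.1)(s - 0.6). Poles: 0.6, 2.1. All Re(p)<0: No (unstable)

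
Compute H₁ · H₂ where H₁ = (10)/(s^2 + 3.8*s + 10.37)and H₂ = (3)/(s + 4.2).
Series: H = H₁ · H₂ = (n₁·n₂)/(d₁·d₂).
Num: n₁·n₂ = 30. Den: d₁·d₂ = s^3 + 8*s^2 + 26.33*s + 43.554.
H(s) = (30)/(s^3 + 8*s^2 + 26.33*s + 43.554)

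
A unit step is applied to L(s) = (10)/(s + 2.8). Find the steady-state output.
FVT: lim_{t→∞} y(t) = lim_{s→0} s*Y(s) where Y(s) = L(s)/s.
= lim_{s→0} L(s) = L(0) = num(0)/den(0) = 10/2.8 = 3.571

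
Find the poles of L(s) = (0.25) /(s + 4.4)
Set denominator = 0: s + 4.4 = 0 → Poles: -4.4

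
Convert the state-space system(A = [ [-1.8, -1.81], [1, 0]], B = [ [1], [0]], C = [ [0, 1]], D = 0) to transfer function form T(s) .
T(s) = C(sI - A)⁻¹B + D.
Characteristic polynomial det(sI - A) = s^2 + 1.8*s + 1.81.
Numerator from C·adj(sI-A)·B + D·det(sI-A) = 1.
T(s) = (1)/(s^2 + 1.8*s + 1.81)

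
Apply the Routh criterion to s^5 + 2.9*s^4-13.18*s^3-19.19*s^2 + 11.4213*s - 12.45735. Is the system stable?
Routh array:
s^5: [1, -13.18, 11.4213]; s^4: [2.9, -19.19, -12.45735]; s^3: [-6.56276, 15.7169]; s^2: [-12.2449, -12.45735]; s^1: [22.3936]; s^0: [-12.45735]
First column: [1, 2.9, -6.56276, -12.2449, 22.3936, -12.45735]. Sign changes = 3.
No, unstable (3 RHP root(s))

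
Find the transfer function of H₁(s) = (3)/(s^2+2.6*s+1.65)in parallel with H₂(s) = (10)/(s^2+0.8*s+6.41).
Parallel: H = H₁ + H₂ = (n₁·d₂ + n₂·d₁)/(d₁·d₂).
n₁·d₂ = 3*s^2 + 2.4*s + 19.23. n₂·d₁ = 10*s^2 + 26*s + 16.5. Sum = 13*s^2 + 28.4*s + 35.73. d₁·d₂ = s^4 + 3.4*s^3 + 10.14*s^2 + 17.986*s + 10.5765.
H(s) = (13*s^2 + 28.4*s + 35.73)/(s^4 + 3.4*s^3 + 10.14*s^2 + 17.986*s + 10.5765)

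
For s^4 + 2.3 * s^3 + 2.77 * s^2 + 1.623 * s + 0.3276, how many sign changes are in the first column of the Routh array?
Routh array:
s^4: [1, 2.77, 0.3276]; s^3: [2.3, 1.623]; s^2: [2.06435, 0.3276]; s^1: [1.258]; s^0: [0.3276]
First column: [1, 2.3, 2.06435, 1.258, 0.3276]. Sign changes = 0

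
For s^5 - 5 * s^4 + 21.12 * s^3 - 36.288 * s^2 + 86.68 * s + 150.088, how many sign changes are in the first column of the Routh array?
Routh array:
s^5: [1, 21.12, 86.68]; s^4: [-5, -36.288, 150.088]; s^3: [13.8624, 116.6976]; s^2: [5.80341, 150.088]; s^1: [-241.812]; s^0: [150.088]
First column: [1, -5, 13.8624, 5.80341, -241.812, 150.088]. Sign changes = 4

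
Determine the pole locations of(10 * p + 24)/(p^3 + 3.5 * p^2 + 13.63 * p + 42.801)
Set denominator = 0: p^3 + 3.5*p^2 + 13.63*p + 42.801 = (p + 3.3)(p^2 + 0.2*p + 12.97) = 0 → Poles: -0.1 + 3.6j, -0.1 - 3.6j, -3.3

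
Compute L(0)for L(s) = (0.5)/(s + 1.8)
DC gain = L(0) = num(0)/den(0) = 0.5/1.8 = 0.2778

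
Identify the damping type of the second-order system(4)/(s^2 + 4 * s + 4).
Standard form: ωn²/(s²+2ζωn·s+ωn²) gives ωn=2, ζ=1.
Critically damped (ζ = 1)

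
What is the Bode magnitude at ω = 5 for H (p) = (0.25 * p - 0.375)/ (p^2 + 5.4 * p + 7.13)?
Substitute p = j*5: H(j5) = 0.0385861 - 0.0116494j.
|H(j5)| = sqrt(Re² + Im²) = 0.04031.
20*log₁₀(0.04031) = -27.89 dB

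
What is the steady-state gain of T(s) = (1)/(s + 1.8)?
DC gain = T(0) = num(0)/den(0) = 1/1.8 = 0.5556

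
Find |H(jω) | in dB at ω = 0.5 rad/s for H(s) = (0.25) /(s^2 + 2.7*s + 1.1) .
Substitute s = j*0.5: H(j0.5) = 0.0834971 - 0.132613j.
|H(j0.5)| = sqrt(Re² + Im²) = 0.1567.
20*log₁₀(0.1567) = -16.10 dB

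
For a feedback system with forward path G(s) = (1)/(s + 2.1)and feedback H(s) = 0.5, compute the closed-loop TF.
Closed-loop T = G/(1+GH).
Numerator: G_num * H_den = 1.
Denominator: G_den * H_den + G_num * H_num = (s + 2.1) + (0.5) = s + 2.6.
T(s) = (1)/(s + 2.6)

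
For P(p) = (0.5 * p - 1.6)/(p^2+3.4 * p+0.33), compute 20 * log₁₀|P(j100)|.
Substitute p = j*100: P(j100) = 0.000329635 - 0.00498896j.
|P(j100)| = sqrt(Re² + Im²) = 0.005.
20*log₁₀(0.005) = -46.02 dB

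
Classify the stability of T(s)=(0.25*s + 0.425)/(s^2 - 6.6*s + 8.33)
Denominator: s^2 - 6.6*s + 8.33 = (s - 4.9)(s - 1.7). Poles: 1.7, 4.9. Unstable (2 pole(s) in RHP)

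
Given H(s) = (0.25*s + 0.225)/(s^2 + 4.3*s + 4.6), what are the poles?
Set denominator = 0: s^2 + 4.3*s + 4.6 = (s + 2)(s + 2.3) = 0 → Poles: -2, -2.3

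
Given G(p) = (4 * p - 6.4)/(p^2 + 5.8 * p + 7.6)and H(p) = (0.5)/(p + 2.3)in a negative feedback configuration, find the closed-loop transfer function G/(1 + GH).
Closed-loop T = G/(1+GH).
Numerator: G_num * H_den = 4*p^2 + 2.8*p - 14.72.
Denominator: G_den * H_den + G_num * H_num = (p^3 + 8.1*p^2 + 20.94*p + 17.48) + (2*p - 3.2) = p^3 + 8.1*p^2 + 22.94*p + 14.28.
T(p) = (4*p^2 + 2.8*p - 14.72)/(p^3 + 8.1*p^2 + 22.94*p + 14.28)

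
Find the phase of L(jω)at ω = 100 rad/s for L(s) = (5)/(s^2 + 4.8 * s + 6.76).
Substitute s = j*100: L(j100) = -0.000499187 - 2.39772e-05j.
∠L(j100) = atan2(Im, Re) = atan2(-2.39772e-05, -0.000499187) = -177.25°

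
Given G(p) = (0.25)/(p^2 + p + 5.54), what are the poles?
Set denominator = 0: p^2 + p + 5.54 = 0 → Poles: -0.5 + 2.3j, -0.5 - 2.3j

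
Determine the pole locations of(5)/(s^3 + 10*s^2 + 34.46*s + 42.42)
Set denominator = 0: s^3 + 10*s^2 + 34.46*s + 42.42 = (s + 4.2)(s^2 + 5.8*s + 10.1) = 0 → Poles: -2.9 + 1.3j, -2.9 - 1.3j, -4.2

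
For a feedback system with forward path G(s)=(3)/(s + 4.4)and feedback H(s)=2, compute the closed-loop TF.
Closed-loop T = G/(1+GH).
Numerator: G_num * H_den = 3.
Denominator: G_den * H_den + G_num * H_num = (s + 4.4) + (6) = s + 10.4.
T(s) = (3)/(s + 10.4)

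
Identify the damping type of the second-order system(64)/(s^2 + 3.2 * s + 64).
Standard form: ωn²/(s²+2ζωn·s+ωn²) gives ωn=8, ζ=0.2.
Underdamped (ζ = 0.2 < 1)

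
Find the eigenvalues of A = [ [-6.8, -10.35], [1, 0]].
Eigenvalues solve det(λI - A) = 0.
Characteristic polynomial: λ^2 + 6.8*λ + 10.35 = 0.
Factor: (λ + 2.3)(λ + 4.5) = 0.
Roots: -2.3, -4.5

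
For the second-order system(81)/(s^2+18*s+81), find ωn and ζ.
Standard form: ωn²/(s²+2ζωn·s+ωn²).
const=81=ωn² → ωn=9, s coeff=18=2ζωn → ζ=1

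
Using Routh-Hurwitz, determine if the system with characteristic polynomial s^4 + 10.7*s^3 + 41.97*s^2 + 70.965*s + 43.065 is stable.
Routh array:
s^4: [1, 41.97, 43.065]; s^3: [10.7, 70.965]; s^2: [35.3378, 43.065]; s^1: [57.9253]; s^0: [43.065]
First column: [1, 10.7, 35.3378, 57.9253, 43.065]. Sign changes = 0.
Yes, stable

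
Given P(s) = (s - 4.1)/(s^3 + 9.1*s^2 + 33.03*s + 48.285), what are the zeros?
Set numerator = 0: s - 4.1 = 0 → Zeros: 4.1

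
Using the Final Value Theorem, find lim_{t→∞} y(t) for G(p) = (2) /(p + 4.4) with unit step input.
FVT: lim_{t→∞} y(t) = lim_{p→0} p*Y(p) where Y(p) = G(p)/p.
= lim_{p→0} G(p) = G(0) = num(0)/den(0) = 2/4.4 = 0.4545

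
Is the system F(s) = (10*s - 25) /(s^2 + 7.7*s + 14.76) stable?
Denominator: s^2 + 7.7*s + 14.76 = (s + 4.1)(s + 3.6). Poles: -3.6, -4.1. All Re(p)<0: Yes (stable)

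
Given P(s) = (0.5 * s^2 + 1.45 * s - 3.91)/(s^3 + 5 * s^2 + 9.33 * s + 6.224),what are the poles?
Set denominator = 0: s^3 + 5*s^2 + 9.33*s + 6.224 = (s + 1.6)(s^2 + 3.4*s + 3.89) = 0 → Poles: -1.6, -1.7 + 1j, -1.7 - 1j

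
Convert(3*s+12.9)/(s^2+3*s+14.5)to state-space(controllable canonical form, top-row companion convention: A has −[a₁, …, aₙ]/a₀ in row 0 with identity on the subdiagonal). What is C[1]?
Reachable canonical form: C = numerator coefficients (right-aligned, zero-padded to length n).
num = 3*s + 12.9, C = [[3, 12.9]].
C[1] = 12.9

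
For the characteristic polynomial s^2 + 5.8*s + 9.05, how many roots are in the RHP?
Poles: -2.9 + 0.8j, -2.9 - 0.8j. RHP poles (Re>0): 0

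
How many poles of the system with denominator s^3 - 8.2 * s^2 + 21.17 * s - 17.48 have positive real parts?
s^3 - 8.2*s^2 + 21.17*s - 17.48 = (s - 2.3)(s - 1.9)(s - 4). Poles: 1.9, 2.3, 4. RHP poles (Re>0): 3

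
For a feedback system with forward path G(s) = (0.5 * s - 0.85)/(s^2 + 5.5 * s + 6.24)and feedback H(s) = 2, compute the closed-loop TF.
Closed-loop T = G/(1+GH).
Numerator: G_num * H_den = 0.5*s - 0.85.
Denominator: G_den * H_den + G_num * H_num = (s^2 + 5.5*s + 6.24) + (s - 1.7) = s^2 + 6.5*s + 4.54.
T(s) = (0.5*s - 0.85)/(s^2 + 6.5*s + 4.54)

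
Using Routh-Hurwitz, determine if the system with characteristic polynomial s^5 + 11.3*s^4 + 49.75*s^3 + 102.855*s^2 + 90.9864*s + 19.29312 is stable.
Routh array:
s^5: [1, 49.75, 90.9864]; s^4: [11.3, 102.855, 19.29312]; s^3: [40.6478, 89.279]; s^2: [78.0356, 19.29312]; s^1: [79.2295]; s^0: [19.29312]
First column: [1, 11.3, 40.6478, 78.0356, 79.2295, 19.29312]. Sign changes = 0.
Yes, stable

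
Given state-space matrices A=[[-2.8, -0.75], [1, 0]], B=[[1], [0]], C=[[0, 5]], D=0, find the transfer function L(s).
L(s) = C(sI - A)⁻¹B + D.
Characteristic polynomial det(sI - A) = s^2 + 2.8*s + 0.75.
Numerator from C·adj(sI-A)·B + D·det(sI-A) = 5.
L(s) = (5)/(s^2 + 2.8*s + 0.75)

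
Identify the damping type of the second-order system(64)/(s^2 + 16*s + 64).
Standard form: ωn²/(s²+2ζωn·s+ωn²) gives ωn=8, ζ=1.
Critically damped (ζ = 1)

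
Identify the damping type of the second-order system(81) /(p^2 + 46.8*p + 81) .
Standard form: ωn²/(p²+2ζωn·p+ωn²) gives ωn=9, ζ=2.6.
Overdamped (ζ = 2.6 > 1)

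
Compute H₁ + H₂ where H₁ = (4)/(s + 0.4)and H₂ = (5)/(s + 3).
Parallel: H = H₁ + H₂ = (n₁·d₂ + n₂·d₁)/(d₁·d₂).
n₁·d₂ = 4*s + 12. n₂·d₁ = 5*s + 2. Sum = 9*s + 14. d₁·d₂ = s^2 + 3.4*s + 1.2.
H(s) = (9*s + 14)/(s^2 + 3.4*s + 1.2)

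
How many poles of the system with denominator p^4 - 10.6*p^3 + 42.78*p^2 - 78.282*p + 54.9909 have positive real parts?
p^4 - 10.6*p^3 + 42.78*p^2 - 78.282*p + 54.9909 = (p - 2.7)(p - 3.1)(p^2 - 4.8*p + 6.57). Poles: 2.4 + 0.9j, 2.4 - 0.9j, 2.7, 3.1. RHP poles (Re>0): 4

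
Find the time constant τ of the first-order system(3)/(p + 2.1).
First-order system: τ = -1/pole. Pole = -2.1. τ = -1/(-2.1) = 0.4762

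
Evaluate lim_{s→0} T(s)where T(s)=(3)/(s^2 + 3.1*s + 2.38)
DC gain = T(0) = num(0)/den(0) = 3/2.38 = 1.261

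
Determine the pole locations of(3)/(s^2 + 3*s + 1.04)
Set denominator = 0: s^2 + 3*s + 1.04 = (s + 0.4)(s + 2.6) = 0 → Poles: -0.4, -2.6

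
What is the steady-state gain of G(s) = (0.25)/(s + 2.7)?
DC gain = G(0) = num(0)/den(0) = 0.25/2.7 = 0.09259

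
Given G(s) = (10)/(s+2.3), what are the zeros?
Numerator is a nonzero constant (10) → Zeros: none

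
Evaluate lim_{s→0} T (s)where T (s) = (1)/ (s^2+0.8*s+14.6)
DC gain = T(0) = num(0)/den(0) = 1/14.6 = 0.06849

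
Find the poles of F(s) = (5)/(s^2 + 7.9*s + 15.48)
Set denominator = 0: s^2 + 7.9*s + 15.48 = (s + 3.6)(s + 4.3) = 0 → Poles: -3.6, -4.3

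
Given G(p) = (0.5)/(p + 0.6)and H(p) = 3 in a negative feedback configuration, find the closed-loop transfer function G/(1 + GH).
Closed-loop T = G/(1+GH).
Numerator: G_num * H_den = 0.5.
Denominator: G_den * H_den + G_num * H_num = (p + 0.6) + (1.5) = p + 2.1.
T(p) = (0.5)/(p + 2.1)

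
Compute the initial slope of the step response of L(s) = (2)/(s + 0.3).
IVT: y'(0⁺) = lim_{s→∞} s²·Y(s) = lim_{s→∞} s·L(s).
deg(num) = 0, deg(den) = 1, relative degree = 1, so s·L(s) → (leading num)/(leading den) = 2/1 = 2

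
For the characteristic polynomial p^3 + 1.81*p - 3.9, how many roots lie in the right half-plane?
Factor: p^3 + 1.81*p - 3.9 = (p - 1.2)(p^2 + 1.2*p + 3.25).
Roots: -0.6 + 1.7j, -0.6 - 1.7j, 1.2.
RHP roots (Re>0): 1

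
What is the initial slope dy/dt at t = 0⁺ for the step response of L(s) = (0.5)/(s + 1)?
IVT: y'(0⁺) = lim_{s→∞} s²·Y(s) = lim_{s→∞} s·L(s).
deg(num) = 0, deg(den) = 1, relative degree = 1, so s·L(s) → (leading num)/(leading den) = 0.5/1 = 0.5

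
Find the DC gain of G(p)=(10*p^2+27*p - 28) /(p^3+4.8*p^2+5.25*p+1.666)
DC gain = G(0) = num(0)/den(0) = -28/1.666 = -16.81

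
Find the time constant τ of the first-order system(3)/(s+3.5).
First-order system: τ = -1/pole. Pole = -3.5. τ = -1/(-3.5) = 0.2857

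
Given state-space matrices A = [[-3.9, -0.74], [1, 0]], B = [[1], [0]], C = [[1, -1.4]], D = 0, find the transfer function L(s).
L(s) = C(sI - A)⁻¹B + D.
Characteristic polynomial det(sI - A) = s^2 + 3.9*s + 0.74.
Numerator from C·adj(sI-A)·B + D·det(sI-A) = s - 1.4.
L(s) = (s - 1.4)/(s^2 + 3.9*s + 0.74)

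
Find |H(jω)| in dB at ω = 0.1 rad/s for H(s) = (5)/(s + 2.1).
Substitute s = j*0.1: H(j0.1) = 2.37557 - 0.113122j.
|H(j0.1)| = sqrt(Re² + Im²) = 2.378.
20*log₁₀(2.378) = 7.53 dB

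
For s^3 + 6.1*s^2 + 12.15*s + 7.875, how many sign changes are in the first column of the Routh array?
Routh array:
s^3: [1, 12.15]; s^2: [6.1, 7.875]; s^1: [10.859]; s^0: [7.875]
First column: [1, 6.1, 10.859, 7.875]. Sign changes = 0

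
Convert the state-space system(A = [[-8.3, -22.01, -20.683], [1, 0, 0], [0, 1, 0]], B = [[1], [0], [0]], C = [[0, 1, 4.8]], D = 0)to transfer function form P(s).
P(s) = C(sI - A)⁻¹B + D.
Characteristic polynomial det(sI - A) = s^3 + 8.3*s^2 + 22.01*s + 20.683.
Numerator from C·adj(sI-A)·B + D·det(sI-A) = s + 4.8.
P(s) = (s + 4.8)/(s^3 + 8.3*s^2 + 22.01*s + 20.683)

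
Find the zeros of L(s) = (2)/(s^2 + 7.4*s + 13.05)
Numerator is a nonzero constant (2) → Zeros: none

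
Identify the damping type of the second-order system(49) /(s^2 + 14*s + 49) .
Standard form: ωn²/(s²+2ζωn·s+ωn²) gives ωn=7, ζ=1.
Critically damped (ζ = 1)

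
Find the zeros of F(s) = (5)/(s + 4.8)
Numerator is a nonzero constant (5) → Zeros: none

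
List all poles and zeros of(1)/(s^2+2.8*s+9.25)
Set denominator = 0: s^2 + 2.8*s + 9.25 = 0 → Poles: -1.4 + 2.7j, -1.4 - 2.7j
Numerator is a nonzero constant (1) → Zeros: none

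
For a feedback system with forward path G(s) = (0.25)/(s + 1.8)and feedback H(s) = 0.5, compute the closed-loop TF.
Closed-loop T = G/(1+GH).
Numerator: G_num * H_den = 0.25.
Denominator: G_den * H_den + G_num * H_num = (s + 1.8) + (0.125) = s + 1.925.
T(s) = (0.25)/(s + 1.925)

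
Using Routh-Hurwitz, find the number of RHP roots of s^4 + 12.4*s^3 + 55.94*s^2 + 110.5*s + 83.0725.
Routh array:
s^4: [1, 55.94, 83.0725]; s^3: [12.4, 110.5]; s^2: [47.0287, 83.0725]; s^1: [88.5964]; s^0: [83.0725]
First column: [1, 12.4, 47.0287, 88.5964, 83.0725]. Sign changes = RHP roots = 0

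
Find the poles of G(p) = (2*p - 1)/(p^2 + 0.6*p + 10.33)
Set denominator = 0: p^2 + 0.6*p + 10.33 = 0 → Poles: -0.3 + 3.2j, -0.3 - 3.2j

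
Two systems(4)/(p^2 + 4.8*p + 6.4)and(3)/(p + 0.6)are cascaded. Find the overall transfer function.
Series: H = H₁ · H₂ = (n₁·n₂)/(d₁·d₂).
Num: n₁·n₂ = 12. Den: d₁·d₂ = p^3 + 5.4*p^2 + 9.28*p + 3.84.
H(p) = (12)/(p^3 + 5.4*p^2 + 9.28*p + 3.84)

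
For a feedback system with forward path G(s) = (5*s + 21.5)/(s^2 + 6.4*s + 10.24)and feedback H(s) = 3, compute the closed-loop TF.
Closed-loop T = G/(1+GH).
Numerator: G_num * H_den = 5*s + 21.5.
Denominator: G_den * H_den + G_num * H_num = (s^2 + 6.4*s + 10.24) + (15*s + 64.5) = s^2 + 21.4*s + 74.74.
T(s) = (5*s + 21.5)/(s^2 + 21.4*s + 74.74)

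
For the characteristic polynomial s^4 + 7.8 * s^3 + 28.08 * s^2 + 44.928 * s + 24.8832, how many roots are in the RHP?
s^4 + 7.8*s^3 + 28.08*s^2 + 44.928*s + 24.8832 = (s + 1.2)(s + 1.8)(s^2 + 4.8*s + 11.52). Poles: -1.2, -1.8, -2.4 + 2.4j, -2.4 - 2.4j. RHP poles (Re>0): 0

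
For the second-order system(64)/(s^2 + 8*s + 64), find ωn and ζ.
Standard form: ωn²/(s²+2ζωn·s+ωn²).
const=64=ωn² → ωn=8, s coeff=8=2ζωn → ζ=0.5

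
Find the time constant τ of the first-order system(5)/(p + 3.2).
First-order system: τ = -1/pole. Pole = -3.2. τ = -1/(-3.2) = 0.3125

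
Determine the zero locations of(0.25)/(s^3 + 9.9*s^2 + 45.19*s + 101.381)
Numerator is a nonzero constant (0.25) → Zeros: none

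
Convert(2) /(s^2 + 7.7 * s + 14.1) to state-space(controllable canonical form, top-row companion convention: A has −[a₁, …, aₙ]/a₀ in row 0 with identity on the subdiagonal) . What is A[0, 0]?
Reachable canonical form for den = s^2 + 7.7*s + 14.1: top row of A = -[a₁,a₂,...,aₙ]/a₀, ones on the subdiagonal, zeros elsewhere.
A = [[-7.7, -14.1], [1, 0]].
A[0,0] = -7.7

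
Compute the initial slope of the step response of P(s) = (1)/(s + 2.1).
IVT: y'(0⁺) = lim_{s→∞} s²·Y(s) = lim_{s→∞} s·P(s).
deg(num) = 0, deg(den) = 1, relative degree = 1, so s·P(s) → (leading num)/(leading den) = 1/1 = 1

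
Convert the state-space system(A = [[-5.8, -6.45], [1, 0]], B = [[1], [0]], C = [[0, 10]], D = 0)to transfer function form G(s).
G(s) = C(sI - A)⁻¹B + D.
Characteristic polynomial det(sI - A) = s^2 + 5.8*s + 6.45.
Numerator from C·adj(sI-A)·B + D·det(sI-A) = 10.
G(s) = (10)/(s^2 + 5.8*s + 6.45)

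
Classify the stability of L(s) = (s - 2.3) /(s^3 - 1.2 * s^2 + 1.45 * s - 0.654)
Denominator: s^3 - 1.2*s^2 + 1.45*s - 0.654 = (s - 0.6)(s^2 - 0.6*s + 1.09). Poles: 0.3 + 1j, 0.3 - 1j, 0.6. Unstable (3 pole(s) in RHP)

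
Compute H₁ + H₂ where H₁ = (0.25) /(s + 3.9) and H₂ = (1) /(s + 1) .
Parallel: H = H₁ + H₂ = (n₁·d₂ + n₂·d₁)/(d₁·d₂).
n₁·d₂ = 0.25*s + 0.25. n₂·d₁ = s + 3.9. Sum = 1.25*s + 4.15. d₁·d₂ = s^2 + 4.9*s + 3.9.
H(s) = (1.25*s + 4.15)/(s^2 + 4.9*s + 3.9)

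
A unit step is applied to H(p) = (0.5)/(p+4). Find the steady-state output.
FVT: lim_{t→∞} y(t) = lim_{p→0} p*Y(p) where Y(p) = H(p)/p.
= lim_{p→0} H(p) = H(0) = num(0)/den(0) = 0.5/4 = 0.125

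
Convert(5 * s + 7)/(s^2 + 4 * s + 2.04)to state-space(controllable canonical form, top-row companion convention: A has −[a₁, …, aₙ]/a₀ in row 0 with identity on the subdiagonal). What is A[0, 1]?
Reachable canonical form for den = s^2 + 4*s + 2.04: top row of A = -[a₁,a₂,...,aₙ]/a₀, ones on the subdiagonal, zeros elsewhere.
A = [[-4, -2.04], [1, 0]].
A[0,1] = -2.04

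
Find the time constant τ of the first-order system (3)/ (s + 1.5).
First-order system: τ = -1/pole. Pole = -1.5. τ = -1/(-1.5) = 0.6667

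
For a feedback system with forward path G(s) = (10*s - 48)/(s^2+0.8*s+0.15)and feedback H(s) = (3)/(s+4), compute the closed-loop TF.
Closed-loop T = G/(1+GH).
Numerator: G_num * H_den = 10*s^2 - 8*s - 192.
Denominator: G_den * H_den + G_num * H_num = (s^3 + 4.8*s^2 + 3.35*s + 0.6) + (30*s - 144) = s^3 + 4.8*s^2 + 33.35*s - 143.4.
T(s) = (10*s^2 - 8*s - 192)/(s^3 + 4.8*s^2 + 33.35*s - 143.4)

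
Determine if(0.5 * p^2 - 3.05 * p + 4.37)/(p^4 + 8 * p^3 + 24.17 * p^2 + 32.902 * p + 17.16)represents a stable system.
Denominator: p^4 + 8*p^3 + 24.17*p^2 + 32.902*p + 17.16 = (p + 2.2)(p + 2.4)(p^2 + 3.4*p + 3.25). Poles: -1.7 + 0.6j, -1.7 - 0.6j, -2.2, -2.4. All Re(p)<0: Yes (stable)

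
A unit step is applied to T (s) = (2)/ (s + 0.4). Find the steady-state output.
FVT: lim_{t→∞} y(t) = lim_{s→0} s*Y(s) where Y(s) = T(s)/s.
= lim_{s→0} T(s) = T(0) = num(0)/den(0) = 2/0.4 = 5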